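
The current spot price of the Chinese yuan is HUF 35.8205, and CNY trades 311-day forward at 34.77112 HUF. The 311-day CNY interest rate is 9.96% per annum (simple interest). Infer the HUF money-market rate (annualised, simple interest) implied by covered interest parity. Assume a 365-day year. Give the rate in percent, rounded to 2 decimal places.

6.23%

T = 311/365 years.
By CIP, F/S equals the HUF-to-CNY growth ratio: 34.77112/35.8205 = 0.9707045.
CNY growth factor: 1 + 0.0996×311/365 = 1.0848647.
That pins the HUF growth at 1.053083.
r = (1.053083 − 1)/(311/365) = 0.062300 → 6.23%.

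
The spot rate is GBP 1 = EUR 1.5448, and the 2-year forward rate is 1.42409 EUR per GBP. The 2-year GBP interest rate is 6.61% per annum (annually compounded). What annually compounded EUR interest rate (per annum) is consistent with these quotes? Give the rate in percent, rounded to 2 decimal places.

2.36%

T = 2 years.
By CIP, F/S equals the EUR-to-GBP growth ratio: 1.42409/1.5448 = 0.9218604.
GBP growth factor: (1 + 0.0661)^2 = 1.1365692.
So the EUR growth factor = 1.0477581.
r = 1.0477581^(1/2) − 1 = 0.023601 → 2.36%.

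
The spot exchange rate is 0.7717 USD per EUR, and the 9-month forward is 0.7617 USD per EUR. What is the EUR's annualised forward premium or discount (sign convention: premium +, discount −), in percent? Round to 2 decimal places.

T = 9/12 years.
EUR trades forward at -1.29584% vs spot over the period.
Per annum: -0.0129584 / (9/12) = -0.017278 = -1.73%.

-1.73%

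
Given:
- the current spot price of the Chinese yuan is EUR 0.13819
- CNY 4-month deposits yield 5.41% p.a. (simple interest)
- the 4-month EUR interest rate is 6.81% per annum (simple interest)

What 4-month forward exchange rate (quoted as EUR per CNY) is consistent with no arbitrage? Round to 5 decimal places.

T = 4/12 years.
Growth of 1 EUR over T: 1 + 0.0681×4/12 = 1.022700.
Growth of 1 CNY over T: 1 + 0.0541×4/12 = 1.0180333.
So F = 0.13819 × 1.022700 / 1.0180333 = 0.1388235 (EUR/CNY).

0.13882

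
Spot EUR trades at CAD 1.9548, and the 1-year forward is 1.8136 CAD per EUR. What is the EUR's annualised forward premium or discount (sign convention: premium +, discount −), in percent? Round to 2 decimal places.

-7.22%

T = 1 year.
(F − S)/S = (1.8136 − 1.9548)/1.9548 = -0.0722325.
Annualise by dividing by T: -0.0722325 / 1 = -0.072233 → -7.22%.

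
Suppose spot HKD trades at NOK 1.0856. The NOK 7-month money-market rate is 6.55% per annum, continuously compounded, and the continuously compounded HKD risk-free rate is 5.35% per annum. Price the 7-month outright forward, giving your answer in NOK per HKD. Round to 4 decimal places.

1.0932

T = 7/12 years.
NOK growth factor: e^(0.0655×7/12) = 1.0389477.
HKD growth factor: e^(0.0535×7/12) = 1.0317004.
So F = 1.0856 × 1.0389477 / 1.0317004 = 1.093226 (NOK/HKD).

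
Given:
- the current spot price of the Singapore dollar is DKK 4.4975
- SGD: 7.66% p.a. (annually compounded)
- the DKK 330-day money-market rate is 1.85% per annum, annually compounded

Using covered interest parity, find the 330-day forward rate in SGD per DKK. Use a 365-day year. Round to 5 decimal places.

T = 330/365 years.
DKK growth factor: (1 + 0.0185)^(330/365) = 1.0167113.
SGD accumulates by (1 + 0.0766)^(330/365) = 1.0690073.
So F = 4.4975 × 1.0167113 / 1.0690073 = 4.277482 (DKK/SGD).
Invert for SGD per DKK: 1 / 4.277482 = 0.23378.

0.23378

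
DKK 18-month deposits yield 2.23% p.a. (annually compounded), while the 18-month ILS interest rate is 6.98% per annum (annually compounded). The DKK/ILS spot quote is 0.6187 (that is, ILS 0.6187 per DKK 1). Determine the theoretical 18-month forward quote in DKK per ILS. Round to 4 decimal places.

T = 18/12 years.
Growth of 1 ILS over T: (1 + 0.0698)^(18/12) = 1.1065063.
Growth of 1 DKK over T: (1 + 0.0223)^(18/12) = 1.0336358.
So F = 0.6187 × 1.1065063 / 1.0336358 = 0.6623179 (ILS/DKK).
Quoted the other way: 1/0.6623179 = 1.5098 DKK per ILS.

1.5098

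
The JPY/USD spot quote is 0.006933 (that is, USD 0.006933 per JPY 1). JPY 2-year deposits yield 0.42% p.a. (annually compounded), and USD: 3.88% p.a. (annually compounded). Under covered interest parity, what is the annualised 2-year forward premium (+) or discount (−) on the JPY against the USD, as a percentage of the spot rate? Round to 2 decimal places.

T = 2 years.
CIP forward (USD per JPY) = 0.006933 × 1.0791054/1.0084176 = 0.007418988.
(F − S)/S ÷ T = (0.007418988 − 0.006933)/0.006933/2 = 0.035049 → 3.50%.

+3.50%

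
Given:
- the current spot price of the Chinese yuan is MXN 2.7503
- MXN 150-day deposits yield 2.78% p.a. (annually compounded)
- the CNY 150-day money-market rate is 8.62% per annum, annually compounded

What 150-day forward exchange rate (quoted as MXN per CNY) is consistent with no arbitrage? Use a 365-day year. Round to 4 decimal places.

T = 150/365 years.
MXN growth factor: (1 + 0.0278)^(150/365) = 1.0113325.
CNY accumulates by (1 + 0.0862)^(150/365) = 1.0345642.
CIP: F = S · (grow MXN)/(grow CNY) = 2.7503 × 1.0113325/1.0345642 = 2.688541 MXN per CNY.

2.6885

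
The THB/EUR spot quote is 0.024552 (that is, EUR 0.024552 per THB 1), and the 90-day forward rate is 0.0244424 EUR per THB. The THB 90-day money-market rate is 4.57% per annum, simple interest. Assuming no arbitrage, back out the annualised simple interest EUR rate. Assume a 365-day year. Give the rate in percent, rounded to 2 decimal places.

T = 90/365 years.
CIP gives F = S · g_EUR/g_THB, so g_EUR/g_THB = 0.0244424/0.024552 = 0.9955360.
The THB side grows by 1 + 0.0457×90/365 = 1.0112685.
Hence g_EUR = 1.0067542.
(1.0067542 − 1)/T = 0.027392, i.e. 2.74%.

2.74%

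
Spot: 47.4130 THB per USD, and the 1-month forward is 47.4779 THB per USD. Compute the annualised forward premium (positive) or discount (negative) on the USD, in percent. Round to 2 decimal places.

T = 1/12 years.
(F − S)/S = (47.4779 − 47.413)/47.413 = 0.0013688.
Per annum: 0.0013688 / (1/12) = 0.016426 = 1.64%.

+1.64%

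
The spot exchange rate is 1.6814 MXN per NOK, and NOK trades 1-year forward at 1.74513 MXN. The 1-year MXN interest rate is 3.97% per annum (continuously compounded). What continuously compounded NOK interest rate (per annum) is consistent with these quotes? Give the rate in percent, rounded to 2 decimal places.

T = 1 year.
By CIP, F/S equals the MXN-to-NOK growth ratio: 1.74513/1.6814 = 1.0379029.
MXN growth factor: e^(0.0397×1) = 1.0404986.
So the NOK growth factor = 1.0025009.
Take logs: ln 1.0025009 / 1 = 0.002498, so 0.25%.

0.25%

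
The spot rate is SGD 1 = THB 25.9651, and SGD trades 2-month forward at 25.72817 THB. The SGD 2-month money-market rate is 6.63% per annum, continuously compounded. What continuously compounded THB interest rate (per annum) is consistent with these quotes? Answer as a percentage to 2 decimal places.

T = 2/12 years.
By CIP, F/S equals the THB-to-SGD growth ratio: 25.72817/25.9651 = 0.9908751.
The SGD side grows by e^(0.0663×2/12) = 1.0111113.
So the THB growth factor = 1.001885.
r = ln(1.001885)/(2/12) = 0.011299 → 1.13%.

1.13%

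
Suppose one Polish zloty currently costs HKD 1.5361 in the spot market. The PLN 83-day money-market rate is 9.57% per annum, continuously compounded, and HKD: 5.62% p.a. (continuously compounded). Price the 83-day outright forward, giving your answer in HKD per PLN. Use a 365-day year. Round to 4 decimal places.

1.5224

T = 83/365 years.
HKD growth factor: e^(0.0562×83/365) = 1.0128617.
PLN growth factor: e^(0.0957×83/365) = 1.0220004.
Forward (HKD per PLN) = 1.5361 × 1.0128617 / 1.0220004 = 1.522364.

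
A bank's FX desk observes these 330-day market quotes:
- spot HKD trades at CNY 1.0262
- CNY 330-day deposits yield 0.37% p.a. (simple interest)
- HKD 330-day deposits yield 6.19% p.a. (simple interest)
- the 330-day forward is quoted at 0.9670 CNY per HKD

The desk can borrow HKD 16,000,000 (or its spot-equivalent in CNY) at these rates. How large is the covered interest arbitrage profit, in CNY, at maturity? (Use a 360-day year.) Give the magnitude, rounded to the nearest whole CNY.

CNY 124,981

T = 330/360 years.
Invest the HKD and cover forward: 16,000,000 × 1.0567416667 × 0.9670 = CNY 16,349,907.07.
Convert at spot and invest in CNY: 16,000,000 × 1.0262 × 1.0033916667 = CNY 16,474,888.45.
The quoted forward undervalues HKD, so borrow HKD, convert to CNY at spot, deposit the CNY at 0.37%, and buy HKD forward at 0.9670 to cover the loan.
The gap between the two covered legs is CNY 124,981.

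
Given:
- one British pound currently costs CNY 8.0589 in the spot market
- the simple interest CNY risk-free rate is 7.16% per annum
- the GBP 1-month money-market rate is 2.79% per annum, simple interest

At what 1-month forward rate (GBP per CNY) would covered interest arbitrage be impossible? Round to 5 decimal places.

T = 1/12 years.
Growth of 1 CNY over T: 1 + 0.0716×1/12 = 1.0059667.
GBP growth factor: 1 + 0.0279×1/12 = 1.002325.
CIP: F = S · (grow CNY)/(grow GBP) = 8.0589 × 1.0059667/1.002325 = 8.088180 CNY per GBP.
Invert for GBP per CNY: 1 / 8.088180 = 0.12364.

0.12364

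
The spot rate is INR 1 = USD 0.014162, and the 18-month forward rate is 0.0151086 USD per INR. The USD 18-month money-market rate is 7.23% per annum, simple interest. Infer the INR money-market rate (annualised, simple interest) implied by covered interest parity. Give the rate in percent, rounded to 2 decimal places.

T = 18/12 years.
CIP gives F = S · g_USD/g_INR, so g_USD/g_INR = 0.0151086/0.014162 = 1.0668408.
USD growth factor: 1 + 0.0723×18/12 = 1.108450.
Hence g_INR = 1.0390023.
(1.0390023 − 1)/T = 0.026002, i.e. 2.60%.

2.60%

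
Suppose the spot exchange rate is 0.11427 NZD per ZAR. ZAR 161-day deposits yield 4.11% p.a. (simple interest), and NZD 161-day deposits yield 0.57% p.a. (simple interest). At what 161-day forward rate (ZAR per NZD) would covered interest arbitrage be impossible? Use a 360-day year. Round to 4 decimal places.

8.8894

T = 161/360 years.
Growth of 1 NZD over T: 1 + 0.0057×161/360 = 1.0025492.
Growth of 1 ZAR over T: 1 + 0.0411×161/360 = 1.0183808.
Forward (NZD per ZAR) = 0.11427 × 1.0025492 / 1.0183808 = 0.1124936.
Invert for ZAR per NZD: 1 / 0.1124936 = 8.8894.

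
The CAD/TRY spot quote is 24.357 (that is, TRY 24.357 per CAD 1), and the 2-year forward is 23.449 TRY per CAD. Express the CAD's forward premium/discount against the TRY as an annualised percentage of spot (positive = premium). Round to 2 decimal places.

-1.86%

T = 2 years.
CAD trades forward at -3.72788% vs spot over the period.
×(1/T) gives -1.86% p.a.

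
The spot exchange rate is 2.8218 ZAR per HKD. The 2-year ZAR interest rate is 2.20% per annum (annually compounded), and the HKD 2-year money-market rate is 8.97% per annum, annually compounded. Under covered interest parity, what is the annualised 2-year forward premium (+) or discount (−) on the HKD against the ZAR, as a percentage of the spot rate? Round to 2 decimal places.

T = 2 years.
F = S · g_ZAR/g_HKD = 2.8218 × 1.044484/1.1874461 = 2.4820705.
Annualised premium = (F − S)/S × (1/T) = (2.4820705 − 2.8218)/2.8218 ÷ 2 = -6.02%.

-6.02%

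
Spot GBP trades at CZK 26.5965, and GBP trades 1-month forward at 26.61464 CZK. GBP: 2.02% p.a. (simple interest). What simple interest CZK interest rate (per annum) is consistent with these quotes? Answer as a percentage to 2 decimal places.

2.84%

T = 1/12 years.
CIP gives F = S · g_CZK/g_GBP, so g_CZK/g_GBP = 26.61464/26.5965 = 1.0006820.
GBP growth factor: 1 + 0.0202×1/12 = 1.0016833.
That pins the CZK growth at 1.0023664.
(1.0023664 − 1)/T = 0.028397, i.e. 2.84%.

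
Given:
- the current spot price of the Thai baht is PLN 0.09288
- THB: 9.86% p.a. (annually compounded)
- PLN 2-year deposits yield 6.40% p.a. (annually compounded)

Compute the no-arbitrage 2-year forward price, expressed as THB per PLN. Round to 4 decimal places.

T = 2 years.
PLN growth factor: (1 + 0.0640)^2 = 1.132096.
THB accumulates by (1 + 0.0986)^2 = 1.20692196.
Forward (PLN per THB) = 0.09288 × 1.132096 / 1.20692196 = 0.087121686.
Invert for THB per PLN: 1 / 0.087121686 = 11.4782.

11.4782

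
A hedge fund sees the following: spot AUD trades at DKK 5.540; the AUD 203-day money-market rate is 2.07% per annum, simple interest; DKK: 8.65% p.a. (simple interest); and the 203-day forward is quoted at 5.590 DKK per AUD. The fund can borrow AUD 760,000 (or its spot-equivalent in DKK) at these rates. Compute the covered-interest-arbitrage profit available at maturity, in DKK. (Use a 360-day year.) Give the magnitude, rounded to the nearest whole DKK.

DKK 117,779

T = 203/360 years.
Keep in AUD, deliver into the forward: 760,000·1.0116725·5.590 = DKK 4,297,989.45.
Swap to DKK now, deposit: 760,000·5.540·1.048776389 = DKK 4,415,768.11.
The quoted forward undervalues AUD, so borrow AUD, convert to DKK at spot, deposit the DKK at 8.65%, and buy AUD forward at 5.590 to cover the loan.
Profit = 4,415,768.11 − 4,297,989.45 = DKK 117,779.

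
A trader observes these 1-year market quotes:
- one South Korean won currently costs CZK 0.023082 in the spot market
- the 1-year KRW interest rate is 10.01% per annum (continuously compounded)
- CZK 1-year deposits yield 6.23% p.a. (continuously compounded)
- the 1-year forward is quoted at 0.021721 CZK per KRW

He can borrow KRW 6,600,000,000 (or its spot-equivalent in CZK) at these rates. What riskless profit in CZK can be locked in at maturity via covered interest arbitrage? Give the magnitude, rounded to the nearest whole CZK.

T = 1 year.
Route A — deposit KRW, sell forward: 6,600,000,000 × 1.10528144069 × 0.021721 = CZK 158,451,599.94.
Route B — convert at spot, deposit CZK: 6,600,000,000 × 0.023082 × 1.06428158131 = CZK 162,133,933.23.
The quoted forward undervalues KRW, so borrow KRW, convert to CZK at spot, deposit the CZK at 6.23%, and buy KRW forward at 0.021721 to cover the loan.
Arbitrage profit = |158,451,599.94 − 162,133,933.23| = CZK 3,682,333.

CZK 3,682,333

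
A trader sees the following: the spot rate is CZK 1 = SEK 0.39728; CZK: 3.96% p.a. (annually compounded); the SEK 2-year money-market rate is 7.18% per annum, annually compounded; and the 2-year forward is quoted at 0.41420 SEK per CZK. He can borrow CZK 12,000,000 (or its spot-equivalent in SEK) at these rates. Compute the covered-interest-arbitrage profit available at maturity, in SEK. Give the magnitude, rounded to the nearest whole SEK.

T = 2 years.
Route A — deposit CZK, sell forward: 12,000,000 × 1.08076816 × 0.41420 = SEK 5,371,850.06.
Route B — convert at spot, deposit SEK: 12,000,000 × 0.39728 × 1.14875524 = SEK 5,476,529.78.
The quoted forward undervalues CZK, so borrow CZK, convert to SEK at spot, deposit the SEK at 7.18%, and buy CZK forward at 0.41420 to cover the loan.
The gap between the two covered legs is SEK 104,680.

SEK 104,680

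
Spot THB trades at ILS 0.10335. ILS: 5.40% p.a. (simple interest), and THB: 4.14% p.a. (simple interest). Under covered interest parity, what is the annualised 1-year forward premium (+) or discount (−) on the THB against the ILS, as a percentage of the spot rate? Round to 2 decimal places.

T = 1 year.
No-arbitrage forward: 0.10335 × 1.054000 / 1.041400 = 0.10460044 ILS/THB.
(F − S)/S ÷ T = (0.10460044 − 0.10335)/0.10335/1 = 0.012099 → 1.21%.

+1.21%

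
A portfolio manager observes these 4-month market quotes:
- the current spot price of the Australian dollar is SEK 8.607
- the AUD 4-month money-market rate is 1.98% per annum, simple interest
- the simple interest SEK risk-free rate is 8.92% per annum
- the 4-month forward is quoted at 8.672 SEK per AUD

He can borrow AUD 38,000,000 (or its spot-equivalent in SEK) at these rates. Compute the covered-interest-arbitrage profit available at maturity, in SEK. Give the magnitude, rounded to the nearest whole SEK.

T = 4/12 years.
Route A — deposit AUD, sell forward: 38,000,000 × 1.006600 × 8.672 = SEK 331,710,937.60.
Route B — convert at spot, deposit SEK: 38,000,000 × 8.607 × 1.02973333333 = SEK 336,790,762.40.
The quoted forward undervalues AUD, so borrow AUD, convert to SEK at spot, deposit the SEK at 8.92%, and buy AUD forward at 8.672 to cover the loan.
The gap between the two covered legs is SEK 5,079,825.

SEK 5,079,825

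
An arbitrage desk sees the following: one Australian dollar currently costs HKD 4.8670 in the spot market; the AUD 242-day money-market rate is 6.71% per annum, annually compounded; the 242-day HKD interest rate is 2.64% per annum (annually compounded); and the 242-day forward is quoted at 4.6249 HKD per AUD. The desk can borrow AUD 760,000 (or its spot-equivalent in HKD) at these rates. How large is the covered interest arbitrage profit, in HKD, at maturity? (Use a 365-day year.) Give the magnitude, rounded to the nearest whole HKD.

T = 242/365 years.
Keep in AUD, deliver into the forward: 760,000·1.043999717·4.6249 = HKD 3,669,579.66.
Swap to HKD now, deposit: 760,000·4.8670·1.017426604 = HKD 3,763,379.61.
The quoted forward undervalues AUD, so borrow AUD, convert to HKD at spot, deposit the HKD at 2.64%, and buy AUD forward at 4.6249 to cover the loan.
Arbitrage profit = |3,669,579.66 − 3,763,379.61| = HKD 93,800.

HKD 93,800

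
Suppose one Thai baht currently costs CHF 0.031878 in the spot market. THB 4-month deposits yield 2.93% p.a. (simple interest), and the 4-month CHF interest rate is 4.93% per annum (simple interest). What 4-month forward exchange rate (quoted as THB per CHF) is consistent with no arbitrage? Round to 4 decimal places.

T = 4/12 years.
CHF accumulates by 1 + 0.0493×4/12 = 1.01643333.
THB accumulates by 1 + 0.0293×4/12 = 1.00976667.
CIP: F = S · (grow CHF)/(grow THB) = 0.031878 × 1.01643333/1.00976667 = 0.032088464 CHF per THB.
Invert for THB per CHF: 1 / 0.032088464 = 31.1638.

31.1638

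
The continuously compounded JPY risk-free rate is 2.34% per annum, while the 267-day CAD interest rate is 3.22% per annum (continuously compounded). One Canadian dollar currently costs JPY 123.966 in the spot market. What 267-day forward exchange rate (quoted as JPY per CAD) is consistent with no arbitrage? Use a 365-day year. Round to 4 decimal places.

123.1706

T = 267/365 years.
JPY growth factor: e^(0.0234×267/365) = 1.0172646.
Growth of 1 CAD over T: e^(0.0322×267/365) = 1.023834119.
So F = 123.966 × 1.0172646 / 1.023834119 = 123.170562 (JPY/CAD).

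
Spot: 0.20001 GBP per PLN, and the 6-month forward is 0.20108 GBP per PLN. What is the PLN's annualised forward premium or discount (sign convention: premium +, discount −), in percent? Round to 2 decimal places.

T = 6/12 years.
Period premium: (0.20108 − 0.20001)/0.20001 = 0.0053497.
×(1/T) gives 1.07% p.a.

+1.07%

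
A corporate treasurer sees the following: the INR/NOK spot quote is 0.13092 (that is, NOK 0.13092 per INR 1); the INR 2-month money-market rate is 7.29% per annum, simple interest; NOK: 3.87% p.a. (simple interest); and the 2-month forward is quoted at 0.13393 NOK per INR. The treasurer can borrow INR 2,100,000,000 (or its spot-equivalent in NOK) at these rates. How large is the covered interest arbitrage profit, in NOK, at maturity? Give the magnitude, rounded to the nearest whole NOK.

T = 2/12 years.
Keep in INR, deliver into the forward: 2,100,000,000·1.012150·0.13393 = NOK 284,670,223.95.
Swap to NOK now, deposit: 2,100,000,000·0.13092·1.006450 = NOK 276,705,311.40.
The quoted forward overvalues INR, so borrow NOK, buy INR at spot, deposit the INR at 7.29%, and sell the proceeds forward at 0.13393.
Profit = 284,670,223.95 − 276,705,311.40 = NOK 7,964,913.

NOK 7,964,913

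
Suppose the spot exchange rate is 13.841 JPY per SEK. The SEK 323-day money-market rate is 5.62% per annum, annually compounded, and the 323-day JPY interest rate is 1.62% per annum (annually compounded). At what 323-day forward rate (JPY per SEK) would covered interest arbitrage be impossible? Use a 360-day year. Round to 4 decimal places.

13.3698

T = 323/360 years.
JPY accumulates by (1 + 0.0162)^(323/360) = 1.01452297.
Growth of 1 SEK over T: (1 + 0.0562)^(323/360) = 1.05028118.
Forward (JPY per SEK) = 13.841 × 1.01452297 / 1.05028118 = 13.369765.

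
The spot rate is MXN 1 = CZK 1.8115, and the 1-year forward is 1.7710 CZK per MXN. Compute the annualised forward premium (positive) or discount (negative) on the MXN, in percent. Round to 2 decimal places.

-2.24%

T = 1 year.
MXN trades forward at -2.23572% vs spot over the period.
×(1/T) gives -2.24% p.a.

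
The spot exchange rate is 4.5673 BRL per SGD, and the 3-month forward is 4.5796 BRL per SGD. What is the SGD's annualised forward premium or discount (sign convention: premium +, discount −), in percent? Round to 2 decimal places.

+1.08%

T = 3/12 years.
Period premium: (4.5796 − 4.5673)/4.5673 = 0.0026931.
Annualise by dividing by T: 0.0026931 / (3/12) = 0.010772 → 1.08%.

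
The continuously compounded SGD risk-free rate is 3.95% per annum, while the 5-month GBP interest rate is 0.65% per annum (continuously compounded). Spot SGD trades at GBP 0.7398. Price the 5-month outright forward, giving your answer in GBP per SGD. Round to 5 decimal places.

T = 5/12 years.
GBP accumulates by e^(0.0065×5/12) = 1.002712.
Growth of 1 SGD over T: e^(0.0395×5/12) = 1.0165945.
CIP: F = S · (grow GBP)/(grow SGD) = 0.7398 × 1.002712/1.0165945 = 0.7296974 GBP per SGD.

0.72970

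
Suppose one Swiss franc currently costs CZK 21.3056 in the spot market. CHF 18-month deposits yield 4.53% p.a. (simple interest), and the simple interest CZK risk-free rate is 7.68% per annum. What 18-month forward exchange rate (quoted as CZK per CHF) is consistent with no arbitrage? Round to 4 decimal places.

T = 18/12 years.
CZK accumulates by 1 + 0.0768×18/12 = 1.115200.
CHF growth factor: 1 + 0.0453×18/12 = 1.067950.
Forward (CZK per CHF) = 21.3056 × 1.115200 / 1.067950 = 22.248237.

22.2482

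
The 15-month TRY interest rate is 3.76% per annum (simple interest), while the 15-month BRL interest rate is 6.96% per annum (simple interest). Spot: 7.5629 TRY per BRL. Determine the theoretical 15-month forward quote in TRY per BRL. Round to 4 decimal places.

7.2846

T = 15/12 years.
TRY growth factor: 1 + 0.0376×15/12 = 1.047000.
Growth of 1 BRL over T: 1 + 0.0696×15/12 = 1.087000.
CIP: F = S · (grow TRY)/(grow BRL) = 7.5629 × 1.047000/1.087000 = 7.284596 TRY per BRL.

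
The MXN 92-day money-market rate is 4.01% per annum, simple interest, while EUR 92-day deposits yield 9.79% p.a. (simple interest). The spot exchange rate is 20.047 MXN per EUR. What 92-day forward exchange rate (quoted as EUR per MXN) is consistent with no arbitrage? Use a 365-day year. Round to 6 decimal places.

T = 92/365 years.
MXN accumulates by 1 + 0.0401×92/365 = 1.0101074.
EUR accumulates by 1 + 0.0979×92/365 = 1.0246762.
CIP: F = S · (grow MXN)/(grow EUR) = 20.047 × 1.0101074/1.0246762 = 19.76197 MXN per EUR.
Quoted the other way: 1/19.76197 = 0.050602 EUR per MXN.

0.050602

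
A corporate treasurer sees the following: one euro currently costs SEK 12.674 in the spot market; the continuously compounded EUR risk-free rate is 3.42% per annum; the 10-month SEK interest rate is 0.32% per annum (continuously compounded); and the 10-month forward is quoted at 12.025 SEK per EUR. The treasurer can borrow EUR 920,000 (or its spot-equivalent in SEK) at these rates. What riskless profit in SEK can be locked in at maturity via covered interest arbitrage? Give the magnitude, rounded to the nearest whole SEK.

T = 10/12 years.
Keep in EUR, deliver into the forward: 920,000·1.0289100108·12.025 = SEK 11,382,831.45.
Swap to SEK now, deposit: 920,000·12.674·1.0026702254 = SEK 11,691,215.04.
The quoted forward undervalues EUR, so borrow EUR, convert to SEK at spot, deposit the SEK at 0.32%, and buy EUR forward at 12.025 to cover the loan.
Arbitrage profit = |11,382,831.45 − 11,691,215.04| = SEK 308,384.

SEK 308,384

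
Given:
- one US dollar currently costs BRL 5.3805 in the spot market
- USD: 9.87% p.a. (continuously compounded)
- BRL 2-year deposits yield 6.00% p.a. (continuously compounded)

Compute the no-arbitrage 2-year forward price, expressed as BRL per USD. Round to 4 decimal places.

4.9798

T = 2 years.
Growth of 1 BRL over T: e^(0.0600×2) = 1.1274969.
USD growth factor: e^(0.0987×2) = 1.2182312.
So F = 5.3805 × 1.1274969 / 1.2182312 = 4.979758 (BRL/USD).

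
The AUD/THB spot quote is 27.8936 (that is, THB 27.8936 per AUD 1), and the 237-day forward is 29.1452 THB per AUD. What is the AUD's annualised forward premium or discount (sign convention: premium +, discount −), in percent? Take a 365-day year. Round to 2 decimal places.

T = 237/365 years.
(F − S)/S = (29.1452 − 27.8936)/27.8936 = 0.0448705.
Per annum: 0.0448705 / (237/365) = 0.069104 = 6.91%.

+6.91%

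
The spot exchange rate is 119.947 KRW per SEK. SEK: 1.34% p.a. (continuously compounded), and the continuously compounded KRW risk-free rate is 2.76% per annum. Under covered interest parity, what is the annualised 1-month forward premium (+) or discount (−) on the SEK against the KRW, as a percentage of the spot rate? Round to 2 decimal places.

T = 1/12 years.
F = S · g_KRW/g_SEK = 119.947 × 1.0023026/1.0011173 = 120.089015.
(F − S)/S ÷ T = (120.089015 − 119.947)/119.947/(1/12) = 0.014208 → 1.42%.

+1.42%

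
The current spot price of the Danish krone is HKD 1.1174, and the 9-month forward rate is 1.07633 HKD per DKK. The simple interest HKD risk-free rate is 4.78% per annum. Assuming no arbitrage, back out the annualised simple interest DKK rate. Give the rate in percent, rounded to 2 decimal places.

T = 9/12 years.
CIP gives F = S · g_HKD/g_DKK, so g_HKD/g_DKK = 1.07633/1.1174 = 0.9632450.
HKD growth factor: 1 + 0.0478×9/12 = 1.035850.
So the DKK growth factor = 1.0753754.
r = (1.0753754 − 1)/(9/12) = 0.100501 → 10.05%.

10.05%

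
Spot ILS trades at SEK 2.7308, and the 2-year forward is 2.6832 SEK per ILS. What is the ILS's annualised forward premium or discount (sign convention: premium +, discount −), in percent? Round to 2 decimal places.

T = 2 years.
(F − S)/S = (2.6832 − 2.7308)/2.7308 = -0.0174308.
Per annum: -0.0174308 / 2 = -0.008715 = -0.87%.

-0.87%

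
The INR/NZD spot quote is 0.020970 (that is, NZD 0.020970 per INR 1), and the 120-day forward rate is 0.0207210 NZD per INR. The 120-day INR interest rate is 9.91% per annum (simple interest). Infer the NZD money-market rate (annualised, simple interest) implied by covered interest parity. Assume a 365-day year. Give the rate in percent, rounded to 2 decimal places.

6.18%

T = 120/365 years.
CIP gives F = S · g_NZD/g_INR, so g_NZD/g_INR = 0.020721/0.02097 = 0.9881259.
INR growth factor: 1 + 0.0991×120/365 = 1.0325808.
Hence g_NZD = 1.0203198.
r = (1.0203198 − 1)/(120/365) = 0.061806 → 6.18%.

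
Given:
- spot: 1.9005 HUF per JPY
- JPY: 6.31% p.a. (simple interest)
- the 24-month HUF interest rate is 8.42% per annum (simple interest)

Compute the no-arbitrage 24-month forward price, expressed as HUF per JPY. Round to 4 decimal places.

1.9717

T = 2 years.
HUF growth factor: 1 + 0.0842×2 = 1.168400.
JPY growth factor: 1 + 0.0631×2 = 1.126200.
CIP: F = S · (grow HUF)/(grow JPY) = 1.9005 × 1.168400/1.126200 = 1.971714 HUF per JPY.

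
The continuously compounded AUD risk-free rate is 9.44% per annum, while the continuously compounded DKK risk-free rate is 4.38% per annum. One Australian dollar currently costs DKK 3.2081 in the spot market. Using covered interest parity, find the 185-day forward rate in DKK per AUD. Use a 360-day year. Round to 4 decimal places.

3.1258

T = 185/360 years.
DKK accumulates by e^(0.0438×185/360) = 1.0227636.
Growth of 1 AUD over T: e^(0.0944×185/360) = 1.049707.
Forward (DKK per AUD) = 3.2081 × 1.0227636 / 1.049707 = 3.125756.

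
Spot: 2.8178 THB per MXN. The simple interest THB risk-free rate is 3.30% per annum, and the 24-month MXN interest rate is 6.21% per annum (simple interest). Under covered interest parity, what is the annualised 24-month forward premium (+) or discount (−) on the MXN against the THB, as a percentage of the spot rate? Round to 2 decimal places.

-2.59%

T = 2 years.
No-arbitrage forward: 2.8178 × 1.066000 / 1.124200 = 2.6719221 THB/MXN.
(F − S)/S ÷ T = (2.6719221 − 2.8178)/2.8178/2 = -0.025885 → -2.59%.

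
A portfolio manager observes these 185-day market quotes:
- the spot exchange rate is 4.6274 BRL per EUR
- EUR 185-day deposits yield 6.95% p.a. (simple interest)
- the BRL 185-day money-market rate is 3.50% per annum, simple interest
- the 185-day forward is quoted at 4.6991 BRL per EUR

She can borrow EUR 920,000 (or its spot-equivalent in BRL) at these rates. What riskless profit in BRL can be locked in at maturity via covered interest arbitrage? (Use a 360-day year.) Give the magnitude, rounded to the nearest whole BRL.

T = 185/360 years.
Route A — deposit EUR, sell forward: 920,000 × 1.035715278 × 4.6991 = BRL 4,477,575.29.
Route B — convert at spot, deposit BRL: 920,000 × 4.6274 × 1.017986111 = BRL 4,333,778.62.
The quoted forward overvalues EUR, so borrow BRL, buy EUR at spot, deposit the EUR at 6.95%, and sell the proceeds forward at 4.6991.
The gap between the two covered legs is BRL 143,797.

BRL 143,797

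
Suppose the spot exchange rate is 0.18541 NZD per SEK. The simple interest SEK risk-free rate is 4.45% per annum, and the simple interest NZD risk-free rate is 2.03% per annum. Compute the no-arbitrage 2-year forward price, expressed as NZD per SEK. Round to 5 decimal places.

T = 2 years.
Growth of 1 NZD over T: 1 + 0.0203×2 = 1.040600.
Growth of 1 SEK over T: 1 + 0.0445×2 = 1.089000.
CIP: F = S · (grow NZD)/(grow SEK) = 0.18541 × 1.040600/1.089000 = 0.1771696 NZD per SEK.

0.17717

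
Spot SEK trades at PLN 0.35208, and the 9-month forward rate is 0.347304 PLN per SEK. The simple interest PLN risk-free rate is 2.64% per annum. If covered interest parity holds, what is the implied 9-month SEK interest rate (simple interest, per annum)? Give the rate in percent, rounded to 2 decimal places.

T = 9/12 years.
By CIP, F/S equals the PLN-to-SEK growth ratio: 0.347304/0.35208 = 0.9864349.
The PLN side grows by 1 + 0.0264×9/12 = 1.019800.
That pins the SEK growth at 1.0338239.
r = (1.0338239 − 1)/(9/12) = 0.045099 → 4.51%.

4.51%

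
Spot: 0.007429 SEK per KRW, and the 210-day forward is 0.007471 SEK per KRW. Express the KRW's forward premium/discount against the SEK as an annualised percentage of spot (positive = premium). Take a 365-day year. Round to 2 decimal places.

+0.98%

T = 210/365 years.
KRW trades forward at +0.56535% vs spot over the period.
Annualise by dividing by T: 0.0056535 / (210/365) = 0.009826 → 0.98%.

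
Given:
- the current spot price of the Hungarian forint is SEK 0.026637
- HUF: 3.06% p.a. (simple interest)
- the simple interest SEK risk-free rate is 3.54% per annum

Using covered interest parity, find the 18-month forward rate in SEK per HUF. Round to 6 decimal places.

T = 18/12 years.
SEK growth factor: 1 + 0.0354×18/12 = 1.053100.
HUF growth factor: 1 + 0.0306×18/12 = 1.045900.
So F = 0.026637 × 1.053100 / 1.045900 = 0.02682037 (SEK/HUF).

0.026820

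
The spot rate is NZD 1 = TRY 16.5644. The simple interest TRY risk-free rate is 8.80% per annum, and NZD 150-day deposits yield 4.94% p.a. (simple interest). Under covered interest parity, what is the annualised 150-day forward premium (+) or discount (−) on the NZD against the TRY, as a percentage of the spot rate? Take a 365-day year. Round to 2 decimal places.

+3.78%

T = 150/365 years.
No-arbitrage forward: 16.5644 × 1.0361644 / 1.0203014 = 16.8219328 TRY/NZD.
(F − S)/S ÷ T = (16.8219328 − 16.5644)/16.5644/(150/365) = 0.037832 → 3.78%.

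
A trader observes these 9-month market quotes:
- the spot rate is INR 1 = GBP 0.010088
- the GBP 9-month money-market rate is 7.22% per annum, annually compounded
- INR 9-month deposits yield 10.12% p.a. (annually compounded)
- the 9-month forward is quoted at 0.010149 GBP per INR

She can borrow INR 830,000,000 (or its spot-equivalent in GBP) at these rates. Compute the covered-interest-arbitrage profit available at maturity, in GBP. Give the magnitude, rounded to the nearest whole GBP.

GBP 232,795

T = 9/12 years.
Route A — deposit INR, sell forward: 830,000,000 × 1.074978188 × 0.010149 = GBP 9,055,261.51.
Route B — convert at spot, deposit GBP: 830,000,000 × 0.010088 × 1.053675428 = GBP 8,822,466.51.
The quoted forward overvalues INR, so borrow GBP, buy INR at spot, deposit the INR at 10.12%, and sell the proceeds forward at 0.010149.
Profit = 9,055,261.51 − 8,822,466.51 = GBP 232,795.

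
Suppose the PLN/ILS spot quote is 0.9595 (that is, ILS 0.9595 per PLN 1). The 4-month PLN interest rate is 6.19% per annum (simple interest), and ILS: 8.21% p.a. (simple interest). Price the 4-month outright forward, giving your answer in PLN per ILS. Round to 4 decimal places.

T = 4/12 years.
ILS accumulates by 1 + 0.0821×4/12 = 1.0273667.
Growth of 1 PLN over T: 1 + 0.0619×4/12 = 1.0206333.
CIP: F = S · (grow ILS)/(grow PLN) = 0.9595 × 1.0273667/1.0206333 = 0.9658301 ILS per PLN.
Quoted the other way: 1/0.9658301 = 1.0354 PLN per ILS.

1.0354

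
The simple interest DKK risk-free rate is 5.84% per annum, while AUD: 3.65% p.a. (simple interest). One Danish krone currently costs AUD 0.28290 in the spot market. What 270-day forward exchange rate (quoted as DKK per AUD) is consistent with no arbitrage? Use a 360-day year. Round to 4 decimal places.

T = 270/360 years.
AUD accumulates by 1 + 0.0365×270/360 = 1.027375.
DKK accumulates by 1 + 0.0584×270/360 = 1.043800.
So F = 0.2829 × 1.027375 / 1.043800 = 0.2784483 (AUD/DKK).
Invert for DKK per AUD: 1 / 0.2784483 = 3.5913.

3.5913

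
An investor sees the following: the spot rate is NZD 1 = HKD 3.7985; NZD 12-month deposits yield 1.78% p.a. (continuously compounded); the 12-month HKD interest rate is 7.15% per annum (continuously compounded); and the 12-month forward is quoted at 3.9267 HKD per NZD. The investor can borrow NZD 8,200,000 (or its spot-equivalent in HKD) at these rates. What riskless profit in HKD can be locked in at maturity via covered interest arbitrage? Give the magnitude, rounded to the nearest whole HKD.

T = 1 year.
Invest the NZD and cover forward: 8,200,000 × 1.0179593642 × 3.9267 = HKD 32,777,212.49.
Convert at spot and invest in HKD: 8,200,000 × 3.7985 × 1.0741181507 = HKD 33,456,309.92.
The quoted forward undervalues NZD, so borrow NZD, convert to HKD at spot, deposit the HKD at 7.15%, and buy NZD forward at 3.9267 to cover the loan.
Arbitrage profit = |32,777,212.49 − 33,456,309.92| = HKD 679,097.

HKD 679,097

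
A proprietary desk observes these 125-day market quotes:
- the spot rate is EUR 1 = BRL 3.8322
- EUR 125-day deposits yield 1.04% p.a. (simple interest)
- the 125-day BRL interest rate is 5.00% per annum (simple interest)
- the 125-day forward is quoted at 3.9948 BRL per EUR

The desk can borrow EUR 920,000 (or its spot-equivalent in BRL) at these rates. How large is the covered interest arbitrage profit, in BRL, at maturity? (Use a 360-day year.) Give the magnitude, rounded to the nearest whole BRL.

T = 125/360 years.
Keep in EUR, deliver into the forward: 920,000·1.003611111·3.9948 = BRL 3,688,487.61.
Swap to BRL now, deposit: 920,000·3.8322·1.017361111 = BRL 3,586,832.75.
The quoted forward overvalues EUR, so borrow BRL, buy EUR at spot, deposit the EUR at 1.04%, and sell the proceeds forward at 3.9948.
Profit = 3,688,487.61 − 3,586,832.75 = BRL 101,655.

BRL 101,655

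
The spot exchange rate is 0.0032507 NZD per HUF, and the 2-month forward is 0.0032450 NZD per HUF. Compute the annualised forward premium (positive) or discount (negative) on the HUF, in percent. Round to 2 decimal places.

T = 2/12 years.
Period premium: (0.0032450 − 0.0032507)/0.0032507 = -0.0017535.
Annualise by dividing by T: -0.0017535 / (2/12) = -0.010521 → -1.05%.

-1.05%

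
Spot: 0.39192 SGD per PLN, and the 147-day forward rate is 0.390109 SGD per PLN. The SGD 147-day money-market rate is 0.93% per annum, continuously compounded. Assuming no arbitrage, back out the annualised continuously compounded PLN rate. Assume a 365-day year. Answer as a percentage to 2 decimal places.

T = 147/365 years.
F/S = 0.390109/0.39192 = 0.9953792 = (growth of SGD) / (growth of PLN).
SGD growth factor: e^(0.0093×147/365) = 1.0037525.
That pins the PLN growth at 1.0084122.
r = ln(1.0084122)/(147/365) = 0.020800 → 2.08%.

2.08%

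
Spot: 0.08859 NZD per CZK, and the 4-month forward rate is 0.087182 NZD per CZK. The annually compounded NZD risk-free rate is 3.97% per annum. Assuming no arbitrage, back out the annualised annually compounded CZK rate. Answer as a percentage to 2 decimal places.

9.09%

T = 4/12 years.
By CIP, F/S equals the NZD-to-CZK growth ratio: 0.087182/0.08859 = 0.9841066.
NZD growth factor: (1 + 0.0397)^(4/12) = 1.013062.
That pins the CZK growth at 1.029423.
Annualise: 1.029423^(12/4) − 1 = 0.090892 = 9.09%.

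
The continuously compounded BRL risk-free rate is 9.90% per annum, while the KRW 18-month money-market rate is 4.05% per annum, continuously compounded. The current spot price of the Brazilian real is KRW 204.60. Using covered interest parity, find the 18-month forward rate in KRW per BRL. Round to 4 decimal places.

T = 18/12 years.
KRW accumulates by e^(0.0405×18/12) = 1.062633223.
Growth of 1 BRL over T: e^(0.0990×18/12) = 1.160092798.
So F = 204.6 × 1.062633223 / 1.160092798 = 187.411522 (KRW/BRL).

187.4115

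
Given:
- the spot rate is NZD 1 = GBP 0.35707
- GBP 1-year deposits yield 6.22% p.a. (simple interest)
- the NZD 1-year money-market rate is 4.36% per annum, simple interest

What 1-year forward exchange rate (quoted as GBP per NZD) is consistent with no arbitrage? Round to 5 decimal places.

0.36343

T = 1 year.
GBP accumulates by 1 + 0.0622×1 = 1.062200.
Growth of 1 NZD over T: 1 + 0.0436×1 = 1.043600.
So F = 0.35707 × 1.062200 / 1.043600 = 0.3634340 (GBP/NZD).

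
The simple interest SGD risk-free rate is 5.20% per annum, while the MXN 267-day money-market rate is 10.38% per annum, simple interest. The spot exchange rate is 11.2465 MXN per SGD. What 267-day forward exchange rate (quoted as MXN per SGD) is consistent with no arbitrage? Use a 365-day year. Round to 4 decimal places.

T = 267/365 years.
MXN growth factor: 1 + 0.1038×267/365 = 1.07593041.
Growth of 1 SGD over T: 1 + 0.0520×267/365 = 1.03803836.
CIP: F = S · (grow MXN)/(grow SGD) = 11.2465 × 1.07593041/1.03803836 = 11.657037 MXN per SGD.

11.6570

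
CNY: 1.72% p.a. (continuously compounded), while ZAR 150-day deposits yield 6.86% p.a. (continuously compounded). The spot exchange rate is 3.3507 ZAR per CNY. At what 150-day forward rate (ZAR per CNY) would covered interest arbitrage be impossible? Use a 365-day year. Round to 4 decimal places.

3.4222

T = 150/365 years.
ZAR growth factor: e^(0.0686×150/365) = 1.0285929.
Growth of 1 CNY over T: e^(0.0172×150/365) = 1.0070935.
So F = 3.3507 × 1.0285929 / 1.0070935 = 3.422231 (ZAR/CNY).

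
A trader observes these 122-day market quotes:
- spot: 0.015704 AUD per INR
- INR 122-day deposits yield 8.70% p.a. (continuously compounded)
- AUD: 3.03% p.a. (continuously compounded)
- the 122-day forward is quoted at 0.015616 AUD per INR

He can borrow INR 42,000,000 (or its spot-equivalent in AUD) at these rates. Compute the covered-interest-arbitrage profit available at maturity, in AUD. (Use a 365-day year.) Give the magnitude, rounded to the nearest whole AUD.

AUD 8,943

T = 122/365 years.
Invest the INR and cover forward: 42,000,000 × 1.02950639 × 0.015616 = AUD 675,224.42.
Convert at spot and invest in AUD: 42,000,000 × 0.015704 × 1.01017913 = AUD 666,281.83.
The quoted forward overvalues INR, so borrow AUD, buy INR at spot, deposit the INR at 8.70%, and sell the proceeds forward at 0.015616.
The gap between the two covered legs is AUD 8,943.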